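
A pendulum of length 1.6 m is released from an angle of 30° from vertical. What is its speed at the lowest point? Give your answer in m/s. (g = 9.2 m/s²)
h = L(1 − cosθ) = 1.6(1 − cos30°) = 0.214359 m
v = √(2gh) = √(2·9.2·0.214359) = 1.986 m/s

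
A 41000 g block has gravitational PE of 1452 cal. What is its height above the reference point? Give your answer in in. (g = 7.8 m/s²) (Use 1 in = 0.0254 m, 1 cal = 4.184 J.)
Convert to SI: m = 41.0 kg, PE = 6075.17 J
h = PE/(mg) = 6075.17/(41.0·7.8) = 18.9968 m = 747.9 in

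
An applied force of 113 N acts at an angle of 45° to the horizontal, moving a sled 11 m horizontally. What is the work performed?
W = F·d·cosθ = (113)(11)cos(45°) = 878.9 J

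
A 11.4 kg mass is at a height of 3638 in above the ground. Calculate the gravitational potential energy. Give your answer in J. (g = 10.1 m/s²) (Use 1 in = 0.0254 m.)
Convert to SI: m = 11.4 kg, h = 92.4052 m
PE = mgh = (11.4)(10.1)(92.4052) = 10640 J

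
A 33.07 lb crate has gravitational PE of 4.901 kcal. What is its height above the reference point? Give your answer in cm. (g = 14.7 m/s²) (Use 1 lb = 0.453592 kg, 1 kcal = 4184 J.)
Convert to SI: m = 15.0003 kg, PE = 20505.8 J
h = PE/(mg) = 20505.8/(15.0003·14.7) = 92.99497 m = 9299 cm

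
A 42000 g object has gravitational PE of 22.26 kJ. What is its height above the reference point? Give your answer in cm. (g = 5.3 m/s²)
Convert to SI: m = 42.0 kg, PE = 22260.0 J
h = PE/(mg) = 22260.0/(42.0·5.3) = 100.0 m = 10000 cm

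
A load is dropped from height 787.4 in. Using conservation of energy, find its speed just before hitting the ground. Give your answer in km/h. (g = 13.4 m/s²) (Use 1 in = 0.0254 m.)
Convert to SI: h = 20.0 m
mgh = ½mv² ⇒ v = √(2gh) = √(2·13.4·20.0) = 23.1517 m/s = 83.35 km/h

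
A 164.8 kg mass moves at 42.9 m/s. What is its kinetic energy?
KE = ½mv² = ½(164.8)(42.9)² = 151600 J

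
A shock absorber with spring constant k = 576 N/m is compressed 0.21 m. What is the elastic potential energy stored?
PE = ½kx² = ½(576)(0.21)² = 12.7 J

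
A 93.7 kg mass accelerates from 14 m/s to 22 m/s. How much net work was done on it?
W = ΔKE = ½m(v₂² − v₁²) = ½(93.7)(22² − 14²) = 13492.8 J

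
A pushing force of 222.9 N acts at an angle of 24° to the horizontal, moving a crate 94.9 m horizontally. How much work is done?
W = F·d·cosθ = (222.9)(94.9)cos(24°) = 19320 J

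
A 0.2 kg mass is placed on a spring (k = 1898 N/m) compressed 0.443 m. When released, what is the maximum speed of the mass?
½kx² = ½mv² ⇒ v = x√(k/m) = (0.443)√(1898/0.2) = 43.16 m/s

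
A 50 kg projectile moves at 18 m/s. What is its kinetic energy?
KE = ½mv² = ½(50)(18)² = 8100.0 J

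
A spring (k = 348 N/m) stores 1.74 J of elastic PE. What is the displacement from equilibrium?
x = √(2·PE/k) = √(2·1.74/348) = 0.1 m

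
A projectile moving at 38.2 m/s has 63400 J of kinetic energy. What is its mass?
m = 2·KE/v² = 2·63400/(38.2)² = 86.89 kg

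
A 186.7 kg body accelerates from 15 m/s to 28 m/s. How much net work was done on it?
W = ΔKE = ½m(v₂² − v₁²) = ½(186.7)(28² − 15²) = 52182.65 J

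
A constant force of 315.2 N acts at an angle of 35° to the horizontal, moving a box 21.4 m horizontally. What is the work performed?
W = F·d·cosθ = (315.2)(21.4)cos(35°) = 5525 J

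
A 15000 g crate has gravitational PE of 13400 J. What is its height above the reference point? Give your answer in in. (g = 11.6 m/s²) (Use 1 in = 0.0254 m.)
Convert to SI: m = 15.0 kg, PE = 13400.0 J
h = PE/(mg) = 13400.0/(15.0·11.6) = 77.0115 m = 3032 in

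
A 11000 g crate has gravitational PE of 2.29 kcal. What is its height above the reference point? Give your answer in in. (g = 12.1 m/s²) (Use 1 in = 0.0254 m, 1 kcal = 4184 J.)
Convert to SI: m = 11.0 kg, PE = 9581.36 J
h = PE/(mg) = 9581.36/(11.0·12.1) = 71.9862 m = 2834 in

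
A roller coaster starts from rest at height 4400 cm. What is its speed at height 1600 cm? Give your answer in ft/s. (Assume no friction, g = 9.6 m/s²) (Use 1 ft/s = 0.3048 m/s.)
Convert to SI: h₁−h₂ = 28.0 m
mgh₁ = mgh₂ + ½mv² ⇒ v = √(2g(h₁−h₂)) = √(2·9.6·28.0) = 23.1862 m/s = 76.07 ft/s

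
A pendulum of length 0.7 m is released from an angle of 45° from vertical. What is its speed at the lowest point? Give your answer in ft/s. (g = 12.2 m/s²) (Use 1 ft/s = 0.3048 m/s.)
h = L(1 − cosθ) = 0.7(1 − cos45°) = 0.205025 m
v = √(2gh) = √(2·12.2·0.205025) = 2.23665 m/s = 7.338 ft/s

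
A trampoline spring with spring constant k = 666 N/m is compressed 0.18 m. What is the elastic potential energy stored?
PE = ½kx² = ½(666)(0.18)² = 10.79 J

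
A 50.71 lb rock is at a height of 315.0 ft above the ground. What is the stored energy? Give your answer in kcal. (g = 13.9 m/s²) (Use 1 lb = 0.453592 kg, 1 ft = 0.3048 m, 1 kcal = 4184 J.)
Convert to SI: m = 23.0017 kg, h = 96.012 m
PE = mgh = (23.0017)(13.9)(96.012) = 30697.2 J = 7.337 kcal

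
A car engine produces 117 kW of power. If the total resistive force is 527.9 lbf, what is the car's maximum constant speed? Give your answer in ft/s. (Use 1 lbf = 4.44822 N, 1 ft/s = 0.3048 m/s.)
Convert to SI: F = 2348.22 N
P = Fv ⇒ v = P/F = 117000 W/2348.22 N = 49.8251 m/s = 163.5 ft/s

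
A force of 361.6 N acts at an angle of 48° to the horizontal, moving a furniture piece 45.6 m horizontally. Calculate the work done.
W = F·d·cosθ = (361.6)(45.6)cos(48°) = 11030 J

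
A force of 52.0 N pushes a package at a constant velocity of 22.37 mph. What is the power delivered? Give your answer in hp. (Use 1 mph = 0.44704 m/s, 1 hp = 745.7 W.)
Convert to SI: F = 52.0 N, v = 10.0003 m/s
P = Fv = (52.0)(10.0003) = 520.015 W = 0.6974 hp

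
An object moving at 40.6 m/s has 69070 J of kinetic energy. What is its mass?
m = 2·KE/v² = 2·69070/(40.6)² = 83.8 kg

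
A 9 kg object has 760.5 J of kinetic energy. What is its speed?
v = √(2·KE/m) = √(2·760.5/9) = 13.0 m/s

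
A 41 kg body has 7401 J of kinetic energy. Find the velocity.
v = √(2·KE/m) = √(2·7401/41) = 19.0 m/s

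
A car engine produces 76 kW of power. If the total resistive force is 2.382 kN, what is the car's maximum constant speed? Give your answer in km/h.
Convert to SI: F = 2382.0 N
P = Fv ⇒ v = P/F = 76000 W/2382.0 N = 31.906 m/s = 114.9 km/h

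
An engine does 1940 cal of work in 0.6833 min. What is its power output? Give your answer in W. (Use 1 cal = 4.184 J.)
Convert to SI: W = 8116.96 J, t = 40.998 s
P = W/t = 8116.96/40.998 = 198.0 W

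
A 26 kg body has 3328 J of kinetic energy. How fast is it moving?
v = √(2·KE/m) = √(2·3328/26) = 16.0 m/s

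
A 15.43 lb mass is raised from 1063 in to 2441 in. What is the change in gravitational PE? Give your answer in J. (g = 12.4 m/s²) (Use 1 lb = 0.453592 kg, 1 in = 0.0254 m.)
Convert to SI: m = 6.99892 kg, Δh = 35.0012 m
ΔPE = mgΔh = (6.99892)(12.4)(35.0012) = 3038 J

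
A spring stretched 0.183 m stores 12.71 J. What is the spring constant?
k = 2·PE/x² = 2·12.71/(0.183)² = 759.1 N/m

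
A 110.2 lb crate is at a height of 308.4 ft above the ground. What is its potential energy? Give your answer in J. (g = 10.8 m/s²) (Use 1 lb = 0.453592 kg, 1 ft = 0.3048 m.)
Convert to SI: m = 49.9858 kg, h = 94.0003 m
PE = mgh = (49.9858)(10.8)(94.0003) = 50750 J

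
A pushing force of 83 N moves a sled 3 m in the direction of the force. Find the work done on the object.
W = F·d = (83)(3) = 249.0 J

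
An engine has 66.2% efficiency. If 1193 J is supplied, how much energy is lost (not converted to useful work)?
W_lost = W_in(1 − η) = 1193·(1 − 0.662) = 403.2 J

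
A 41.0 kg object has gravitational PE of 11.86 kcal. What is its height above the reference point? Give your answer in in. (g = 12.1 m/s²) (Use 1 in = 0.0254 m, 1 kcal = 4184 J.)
Convert to SI: m = 41.0 kg, PE = 49622.2 J
h = PE/(mg) = 49622.2/(41.0·12.1) = 100.025 m = 3938 in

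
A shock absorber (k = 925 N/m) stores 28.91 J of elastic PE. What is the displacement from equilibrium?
x = √(2·PE/k) = √(2·28.91/925) = 0.25 m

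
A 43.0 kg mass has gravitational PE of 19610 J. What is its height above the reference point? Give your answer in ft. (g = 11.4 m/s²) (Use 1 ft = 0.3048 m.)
h = PE/(mg) = 19610.0/(43.0·11.4) = 40.0041 m = 131.2 ft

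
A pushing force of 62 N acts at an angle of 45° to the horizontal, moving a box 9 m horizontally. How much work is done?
W = F·d·cosθ = (62)(9)cos(45°) = 394.6 J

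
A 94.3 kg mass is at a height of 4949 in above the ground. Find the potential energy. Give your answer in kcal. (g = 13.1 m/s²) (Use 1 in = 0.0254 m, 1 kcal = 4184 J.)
Convert to SI: m = 94.3 kg, h = 125.705 m
PE = mgh = (94.3)(13.1)(125.705) = 155287 J = 37.11 kcal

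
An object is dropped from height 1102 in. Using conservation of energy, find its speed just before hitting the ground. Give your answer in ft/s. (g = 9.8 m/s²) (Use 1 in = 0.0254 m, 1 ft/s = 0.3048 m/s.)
Convert to SI: h = 27.9908 m
mgh = ½mv² ⇒ v = √(2gh) = √(2·9.8·27.9908) = 23.4226 m/s = 76.85 ft/s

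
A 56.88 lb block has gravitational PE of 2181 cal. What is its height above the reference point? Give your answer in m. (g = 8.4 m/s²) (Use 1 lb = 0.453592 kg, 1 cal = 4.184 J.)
Convert to SI: m = 25.8003 kg, PE = 9125.3 J
h = PE/(mg) = 9125.3/(25.8003·8.4) = 42.11 m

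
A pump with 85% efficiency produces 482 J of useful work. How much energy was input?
W_in = W_out/η = 482/0.85 = 567.1 J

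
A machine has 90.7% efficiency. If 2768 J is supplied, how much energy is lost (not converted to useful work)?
W_lost = W_in(1 − η) = 2768·(1 − 0.907) = 257.4 J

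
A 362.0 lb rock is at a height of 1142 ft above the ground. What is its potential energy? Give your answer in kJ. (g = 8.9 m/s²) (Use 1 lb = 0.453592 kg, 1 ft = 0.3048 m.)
Convert to SI: m = 164.2 kg, h = 348.082 m
PE = mgh = (164.2)(8.9)(348.082) = 508680 J = 508.7 kJ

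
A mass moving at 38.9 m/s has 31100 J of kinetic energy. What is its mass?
m = 2·KE/v² = 2·31100/(38.9)² = 41.1 kg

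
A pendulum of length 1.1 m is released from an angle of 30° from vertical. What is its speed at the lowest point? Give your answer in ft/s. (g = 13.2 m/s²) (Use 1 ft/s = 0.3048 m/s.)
h = L(1 − cosθ) = 1.1(1 − cos30°) = 0.147372 m
v = √(2gh) = √(2·13.2·0.147372) = 1.97247 m/s = 6.471 ft/s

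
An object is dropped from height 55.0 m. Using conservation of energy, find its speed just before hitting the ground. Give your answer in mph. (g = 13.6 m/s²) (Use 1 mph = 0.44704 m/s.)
mgh = ½mv² ⇒ v = √(2gh) = √(2·13.6·55.0) = 38.6782 m/s = 86.52 mph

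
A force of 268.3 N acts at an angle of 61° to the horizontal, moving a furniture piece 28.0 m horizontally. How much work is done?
W = F·d·cosθ = (268.3)(28.0)cos(61°) = 3642 J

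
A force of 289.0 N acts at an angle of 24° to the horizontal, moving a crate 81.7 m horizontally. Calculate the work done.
W = F·d·cosθ = (289.0)(81.7)cos(24°) = 21570 J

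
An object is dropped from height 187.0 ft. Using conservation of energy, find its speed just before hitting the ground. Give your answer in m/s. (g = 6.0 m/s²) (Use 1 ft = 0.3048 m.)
Convert to SI: h = 56.9976 m
mgh = ½mv² ⇒ v = √(2gh) = √(2·6.0·56.9976) = 26.15 m/s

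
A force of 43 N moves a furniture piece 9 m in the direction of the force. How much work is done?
W = F·d = (43)(9) = 387.0 J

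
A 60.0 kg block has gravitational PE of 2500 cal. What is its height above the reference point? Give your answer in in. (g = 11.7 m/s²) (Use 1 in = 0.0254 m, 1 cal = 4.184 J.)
Convert to SI: m = 60.0 kg, PE = 10460.0 J
h = PE/(mg) = 10460.0/(60.0·11.7) = 14.9003 m = 586.6 in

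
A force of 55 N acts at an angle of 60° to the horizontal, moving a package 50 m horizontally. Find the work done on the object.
W = F·d·cosθ = (55)(50)cos(60°) = 1375 J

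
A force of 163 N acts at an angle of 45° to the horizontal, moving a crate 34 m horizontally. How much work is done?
W = F·d·cosθ = (163)(34)cos(45°) = 3919 J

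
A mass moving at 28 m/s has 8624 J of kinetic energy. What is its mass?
m = 2·KE/v² = 2·8624/(28)² = 22.0 kg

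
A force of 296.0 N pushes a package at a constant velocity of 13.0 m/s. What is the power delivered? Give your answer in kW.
P = Fv = (296.0)(13.0) = 3848.0 W = 3.848 kW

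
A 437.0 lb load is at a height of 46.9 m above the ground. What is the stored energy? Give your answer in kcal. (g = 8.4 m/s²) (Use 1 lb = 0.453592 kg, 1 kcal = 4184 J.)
Convert to SI: m = 198.22 kg, h = 46.9 m
PE = mgh = (198.22)(8.4)(46.9) = 78090.6 J = 18.66 kcal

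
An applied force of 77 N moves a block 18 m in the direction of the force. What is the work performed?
W = F·d = (77)(18) = 1386 J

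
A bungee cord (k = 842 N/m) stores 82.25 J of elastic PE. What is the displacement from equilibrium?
x = √(2·PE/k) = √(2·82.25/842) = 0.442 m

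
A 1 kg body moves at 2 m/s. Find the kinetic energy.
KE = ½mv² = ½(1)(2)² = 2.0 J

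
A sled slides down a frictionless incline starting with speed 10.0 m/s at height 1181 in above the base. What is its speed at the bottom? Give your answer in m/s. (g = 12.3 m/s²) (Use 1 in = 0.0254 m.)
Convert to SI: v₀ = 10.0 m/s, h = 29.9974 m
½mv₀² + mgh = ½mv² ⇒ v = √(v₀² + 2gh) = √(10.0² + 2·12.3·29.9974) = 28.95 m/s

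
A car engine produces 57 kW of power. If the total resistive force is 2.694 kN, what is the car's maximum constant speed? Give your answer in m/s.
Convert to SI: F = 2694.0 N
P = Fv ⇒ v = P/F = 57000 W/2694.0 N = 21.16 m/s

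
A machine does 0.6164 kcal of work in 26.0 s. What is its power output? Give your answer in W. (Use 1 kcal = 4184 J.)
Convert to SI: W = 2579.02 J, t = 26.0 s
P = W/t = 2579.02/26.0 = 99.19 W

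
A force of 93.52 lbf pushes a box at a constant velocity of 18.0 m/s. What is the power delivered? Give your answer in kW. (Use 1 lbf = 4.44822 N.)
Convert to SI: F = 415.998 N, v = 18.0 m/s
P = Fv = (415.998)(18.0) = 7487.96 W = 7.488 kW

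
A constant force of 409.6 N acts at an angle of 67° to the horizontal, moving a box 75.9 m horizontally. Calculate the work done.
W = F·d·cosθ = (409.6)(75.9)cos(67°) = 12150 J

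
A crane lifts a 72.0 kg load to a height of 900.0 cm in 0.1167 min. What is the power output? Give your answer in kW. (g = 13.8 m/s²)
Convert to SI: m = 72.0 kg, h = 9.0 m, t = 7.002 s
P = mgh/t = (72.0)(13.8)(9.0)/7.002 = 1277.12 W = 1.277 kW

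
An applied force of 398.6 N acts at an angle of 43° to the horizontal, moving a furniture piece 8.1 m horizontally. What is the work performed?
W = F·d·cosθ = (398.6)(8.1)cos(43°) = 2361 J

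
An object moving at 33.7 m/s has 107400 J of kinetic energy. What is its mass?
m = 2·KE/v² = 2·107400/(33.7)² = 189.1 kg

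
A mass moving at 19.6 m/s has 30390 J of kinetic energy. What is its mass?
m = 2·KE/v² = 2·30390/(19.6)² = 158.2 kg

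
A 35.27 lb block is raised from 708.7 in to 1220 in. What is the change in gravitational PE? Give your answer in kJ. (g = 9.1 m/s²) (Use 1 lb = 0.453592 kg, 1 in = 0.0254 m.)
Convert to SI: m = 15.9982 kg, Δh = 12.987 m
ΔPE = mgΔh = (15.9982)(9.1)(12.987) = 1890.7 J = 1.891 kJ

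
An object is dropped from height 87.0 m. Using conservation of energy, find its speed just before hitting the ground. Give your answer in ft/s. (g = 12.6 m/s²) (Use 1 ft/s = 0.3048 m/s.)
mgh = ½mv² ⇒ v = √(2gh) = √(2·12.6·87.0) = 46.8231 m/s = 153.6 ft/s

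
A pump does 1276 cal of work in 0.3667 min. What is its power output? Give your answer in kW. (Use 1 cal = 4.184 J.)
Convert to SI: W = 5338.78 J, t = 22.002 s
P = W/t = 5338.78/22.002 = 242.6499 W = 0.2426 kW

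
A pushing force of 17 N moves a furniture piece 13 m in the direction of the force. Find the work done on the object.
W = F·d = (17)(13) = 221.0 J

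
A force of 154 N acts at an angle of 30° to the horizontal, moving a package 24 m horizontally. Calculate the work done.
W = F·d·cosθ = (154)(24)cos(30°) = 3201 J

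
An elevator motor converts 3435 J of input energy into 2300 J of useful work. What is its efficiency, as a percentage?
η = W_out/W_in = 2300/3435 = 66.96%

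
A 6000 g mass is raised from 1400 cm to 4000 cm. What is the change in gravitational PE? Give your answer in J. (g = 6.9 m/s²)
Convert to SI: m = 6.0 kg, Δh = 26.0 m
ΔPE = mgΔh = (6.0)(6.9)(26.0) = 1076 J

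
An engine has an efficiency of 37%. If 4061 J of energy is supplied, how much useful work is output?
W_out = η·W_in = 0.37·4061 = 1502.57 J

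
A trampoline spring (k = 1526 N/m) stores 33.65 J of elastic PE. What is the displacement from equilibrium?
x = √(2·PE/k) = √(2·33.65/1526) = 0.21 m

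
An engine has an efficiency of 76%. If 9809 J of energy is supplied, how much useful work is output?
W_out = η·W_in = 0.76·9809 = 7454.84 J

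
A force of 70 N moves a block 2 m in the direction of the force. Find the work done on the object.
W = F·d = (70)(2) = 140.0 J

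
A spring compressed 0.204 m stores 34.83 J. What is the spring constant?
k = 2·PE/x² = 2·34.83/(0.204)² = 1674 N/m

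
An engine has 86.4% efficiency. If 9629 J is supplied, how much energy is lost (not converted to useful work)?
W_lost = W_in(1 − η) = 9629·(1 − 0.864) = 1310 J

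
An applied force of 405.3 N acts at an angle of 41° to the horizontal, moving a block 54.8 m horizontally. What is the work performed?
W = F·d·cosθ = (405.3)(54.8)cos(41°) = 16760 J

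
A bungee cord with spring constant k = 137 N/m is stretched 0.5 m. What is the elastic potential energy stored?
PE = ½kx² = ½(137)(0.5)² = 17.13 J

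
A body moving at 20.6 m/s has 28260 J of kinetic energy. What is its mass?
m = 2·KE/v² = 2·28260/(20.6)² = 133.2 kg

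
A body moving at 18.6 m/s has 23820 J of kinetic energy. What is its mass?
m = 2·KE/v² = 2·23820/(18.6)² = 137.7 kg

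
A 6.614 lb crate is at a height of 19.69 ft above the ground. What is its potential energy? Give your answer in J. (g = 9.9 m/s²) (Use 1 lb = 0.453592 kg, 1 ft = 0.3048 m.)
Convert to SI: m = 3.00006 kg, h = 6.00151 m
PE = mgh = (3.00006)(9.9)(6.00151) = 178.2 J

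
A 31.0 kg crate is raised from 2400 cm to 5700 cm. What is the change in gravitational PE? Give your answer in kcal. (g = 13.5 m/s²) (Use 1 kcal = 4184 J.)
Convert to SI: m = 31.0 kg, Δh = 33.0 m
ΔPE = mgΔh = (31.0)(13.5)(33.0) = 13810.5 J = 3.301 kcal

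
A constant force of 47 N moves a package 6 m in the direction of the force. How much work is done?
W = F·d = (47)(6) = 282.0 J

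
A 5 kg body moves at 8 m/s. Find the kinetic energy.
KE = ½mv² = ½(5)(8)² = 160.0 J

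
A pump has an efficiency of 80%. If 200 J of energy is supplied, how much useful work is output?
W_out = η·W_in = 0.8·200 = 160.0 J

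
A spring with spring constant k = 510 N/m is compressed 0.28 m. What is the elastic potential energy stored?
PE = ½kx² = ½(510)(0.28)² = 19.99 J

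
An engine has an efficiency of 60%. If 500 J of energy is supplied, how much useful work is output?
W_out = η·W_in = 0.6·500 = 300.0 J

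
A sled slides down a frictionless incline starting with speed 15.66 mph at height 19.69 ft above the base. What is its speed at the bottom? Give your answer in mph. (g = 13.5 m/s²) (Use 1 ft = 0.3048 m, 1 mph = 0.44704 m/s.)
Convert to SI: v₀ = 7.00065 m/s, h = 6.00151 m
½mv₀² + mgh = ½mv² ⇒ v = √(v₀² + 2gh) = √(7.00065² + 2·13.5·6.00151) = 14.5276 m/s = 32.5 mph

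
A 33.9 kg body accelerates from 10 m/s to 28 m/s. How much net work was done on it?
W = ΔKE = ½m(v₂² − v₁²) = ½(33.9)(28² − 10²) = 11593.8 J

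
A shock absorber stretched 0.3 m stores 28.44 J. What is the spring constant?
k = 2·PE/x² = 2·28.44/(0.3)² = 632.0 N/m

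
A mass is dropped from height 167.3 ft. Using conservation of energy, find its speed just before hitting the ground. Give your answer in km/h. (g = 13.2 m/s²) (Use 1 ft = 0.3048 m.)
Convert to SI: h = 50.993 m
mgh = ½mv² ⇒ v = √(2gh) = √(2·13.2·50.993) = 36.6908 m/s = 132.1 km/h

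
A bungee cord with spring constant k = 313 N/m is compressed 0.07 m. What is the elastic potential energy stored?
PE = ½kx² = ½(313)(0.07)² = 0.7669 J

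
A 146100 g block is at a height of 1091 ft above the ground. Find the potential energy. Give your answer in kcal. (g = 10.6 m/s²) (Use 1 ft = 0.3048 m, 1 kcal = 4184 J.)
Convert to SI: m = 146.1 kg, h = 332.537 m
PE = mgh = (146.1)(10.6)(332.537) = 514986 J = 123.1 kcal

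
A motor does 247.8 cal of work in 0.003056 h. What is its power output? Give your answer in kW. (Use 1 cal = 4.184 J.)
Convert to SI: W = 1036.8 J, t = 11.0016 s
P = W/t = 1036.8/11.0016 = 94.2404 W = 0.09424 kW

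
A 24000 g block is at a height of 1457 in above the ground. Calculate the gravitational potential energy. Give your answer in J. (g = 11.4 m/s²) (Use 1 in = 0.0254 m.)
Convert to SI: m = 24.0 kg, h = 37.0078 m
PE = mgh = (24.0)(11.4)(37.0078) = 10130 J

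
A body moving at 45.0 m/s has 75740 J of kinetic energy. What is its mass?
m = 2·KE/v² = 2·75740/(45.0)² = 74.8 kg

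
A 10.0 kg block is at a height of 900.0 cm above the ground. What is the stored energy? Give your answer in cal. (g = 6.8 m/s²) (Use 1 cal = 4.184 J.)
Convert to SI: m = 10.0 kg, h = 9.0 m
PE = mgh = (10.0)(6.8)(9.0) = 612.0 J = 146.3 cal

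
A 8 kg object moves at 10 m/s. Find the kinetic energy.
KE = ½mv² = ½(8)(10)² = 400.0 J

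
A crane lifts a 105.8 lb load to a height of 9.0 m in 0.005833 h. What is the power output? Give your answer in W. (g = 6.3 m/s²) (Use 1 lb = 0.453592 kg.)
Convert to SI: m = 47.99 kg, h = 9.0 m, t = 20.9988 s
P = mgh/t = (47.99)(6.3)(9.0)/20.9988 = 129.6 W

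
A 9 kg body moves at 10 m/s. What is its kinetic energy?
KE = ½mv² = ½(9)(10)² = 450.0 J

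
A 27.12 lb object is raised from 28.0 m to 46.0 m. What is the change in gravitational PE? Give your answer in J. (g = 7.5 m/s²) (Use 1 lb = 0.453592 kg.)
Convert to SI: m = 12.3014 kg, Δh = 18.0 m
ΔPE = mgΔh = (12.3014)(7.5)(18.0) = 1661 J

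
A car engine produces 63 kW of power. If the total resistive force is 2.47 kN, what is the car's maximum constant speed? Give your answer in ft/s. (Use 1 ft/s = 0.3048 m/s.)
Convert to SI: F = 2470.0 N
P = Fv ⇒ v = P/F = 63000 W/2470.0 N = 25.5061 m/s = 83.68 ft/s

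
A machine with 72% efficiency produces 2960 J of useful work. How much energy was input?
W_in = W_out/η = 2960/0.72 = 4111 J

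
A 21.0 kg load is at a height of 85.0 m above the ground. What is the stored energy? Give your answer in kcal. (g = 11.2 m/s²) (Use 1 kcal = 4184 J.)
PE = mgh = (21.0)(11.2)(85.0) = 19992.0 J = 4.778 kcal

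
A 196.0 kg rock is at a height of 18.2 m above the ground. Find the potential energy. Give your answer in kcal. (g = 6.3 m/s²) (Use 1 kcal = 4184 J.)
PE = mgh = (196.0)(6.3)(18.2) = 22473.4 J = 5.371 kcal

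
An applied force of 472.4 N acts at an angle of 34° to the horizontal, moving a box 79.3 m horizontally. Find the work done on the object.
W = F·d·cosθ = (472.4)(79.3)cos(34°) = 31060 J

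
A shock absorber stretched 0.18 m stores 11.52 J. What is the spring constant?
k = 2·PE/x² = 2·11.52/(0.18)² = 711.1 N/m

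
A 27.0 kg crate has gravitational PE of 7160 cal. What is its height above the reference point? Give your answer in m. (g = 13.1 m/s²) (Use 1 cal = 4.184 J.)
Convert to SI: m = 27.0 kg, PE = 29957.4 J
h = PE/(mg) = 29957.4/(27.0·13.1) = 84.7 m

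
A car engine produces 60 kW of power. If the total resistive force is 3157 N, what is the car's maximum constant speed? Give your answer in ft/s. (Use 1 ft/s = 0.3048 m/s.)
P = Fv ⇒ v = P/F = 60000 W/3157.0 N = 19.0054 m/s = 62.35 ft/s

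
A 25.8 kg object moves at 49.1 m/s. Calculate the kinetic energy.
KE = ½mv² = ½(25.8)(49.1)² = 31100 J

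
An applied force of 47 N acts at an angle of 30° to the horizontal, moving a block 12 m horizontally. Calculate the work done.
W = F·d·cosθ = (47)(12)cos(30°) = 488.4 J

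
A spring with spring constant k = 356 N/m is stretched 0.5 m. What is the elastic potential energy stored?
PE = ½kx² = ½(356)(0.5)² = 44.5 J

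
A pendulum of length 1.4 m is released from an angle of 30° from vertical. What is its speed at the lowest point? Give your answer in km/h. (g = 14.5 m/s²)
h = L(1 − cosθ) = 1.4(1 − cos30°) = 0.187564 m
v = √(2gh) = √(2·14.5·0.187564) = 2.33225 m/s = 8.396 km/h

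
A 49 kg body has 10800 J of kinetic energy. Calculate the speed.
v = √(2·KE/m) = √(2·10800/49) = 21.0 m/s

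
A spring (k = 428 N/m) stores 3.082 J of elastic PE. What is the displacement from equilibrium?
x = √(2·PE/k) = √(2·3.082/428) = 0.12 m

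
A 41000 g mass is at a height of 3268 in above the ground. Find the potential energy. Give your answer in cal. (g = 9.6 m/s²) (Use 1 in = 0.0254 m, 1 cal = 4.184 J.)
Convert to SI: m = 41.0 kg, h = 83.0072 m
PE = mgh = (41.0)(9.6)(83.0072) = 32671.6 J = 7809 cal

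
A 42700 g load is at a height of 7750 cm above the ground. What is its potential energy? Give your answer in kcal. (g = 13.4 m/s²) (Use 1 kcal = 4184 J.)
Convert to SI: m = 42.7 kg, h = 77.5 m
PE = mgh = (42.7)(13.4)(77.5) = 44344.0 J = 10.6 kcal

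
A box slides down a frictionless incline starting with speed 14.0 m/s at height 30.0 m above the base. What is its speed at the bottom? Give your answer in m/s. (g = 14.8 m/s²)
½mv₀² + mgh = ½mv² ⇒ v = √(v₀² + 2gh) = √(14.0² + 2·14.8·30.0) = 32.92 m/s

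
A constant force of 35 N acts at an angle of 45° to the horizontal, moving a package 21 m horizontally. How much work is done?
W = F·d·cosθ = (35)(21)cos(45°) = 519.7 J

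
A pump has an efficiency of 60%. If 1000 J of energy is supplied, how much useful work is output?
W_out = η·W_in = 0.6·1000 = 600.0 J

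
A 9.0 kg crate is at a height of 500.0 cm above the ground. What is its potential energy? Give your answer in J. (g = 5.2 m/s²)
Convert to SI: m = 9.0 kg, h = 5.0 m
PE = mgh = (9.0)(5.2)(5.0) = 234.0 J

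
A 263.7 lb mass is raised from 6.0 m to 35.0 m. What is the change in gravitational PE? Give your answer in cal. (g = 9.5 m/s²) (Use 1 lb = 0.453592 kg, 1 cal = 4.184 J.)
Convert to SI: m = 119.612 kg, Δh = 29.0 m
ΔPE = mgΔh = (119.612)(9.5)(29.0) = 32953.2 J = 7876 cal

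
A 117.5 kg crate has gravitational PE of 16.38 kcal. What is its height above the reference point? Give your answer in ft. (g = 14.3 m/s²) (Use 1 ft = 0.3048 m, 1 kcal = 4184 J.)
Convert to SI: m = 117.5 kg, PE = 68533.9 J
h = PE/(mg) = 68533.9/(117.5·14.3) = 40.7879 m = 133.8 ft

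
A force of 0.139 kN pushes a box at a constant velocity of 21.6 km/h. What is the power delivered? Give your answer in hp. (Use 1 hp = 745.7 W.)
Convert to SI: F = 139.0 N, v = 6.0 m/s
P = Fv = (139.0)(6.0) = 834.0 W = 1.118 hp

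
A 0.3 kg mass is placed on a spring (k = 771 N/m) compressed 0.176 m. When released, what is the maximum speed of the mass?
½kx² = ½mv² ⇒ v = x√(k/m) = (0.176)√(771/0.3) = 8.922 m/s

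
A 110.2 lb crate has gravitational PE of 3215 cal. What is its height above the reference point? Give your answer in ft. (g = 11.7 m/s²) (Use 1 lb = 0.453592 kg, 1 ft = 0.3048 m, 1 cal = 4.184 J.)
Convert to SI: m = 49.9858 kg, PE = 13451.6 J
h = PE/(mg) = 13451.6/(49.9858·11.7) = 23.0006 m = 75.46 ft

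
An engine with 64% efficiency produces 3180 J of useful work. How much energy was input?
W_in = W_out/η = 3180/0.64 = 4969 J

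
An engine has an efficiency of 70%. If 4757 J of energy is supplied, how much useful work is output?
W_out = η·W_in = 0.7·4757 = 3329.9 J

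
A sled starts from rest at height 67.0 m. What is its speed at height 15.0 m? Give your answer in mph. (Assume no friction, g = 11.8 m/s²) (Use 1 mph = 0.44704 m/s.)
mgh₁ = mgh₂ + ½mv² ⇒ v = √(2g(h₁−h₂)) = √(2·11.8·52.0) = 35.0314 m/s = 78.36 mph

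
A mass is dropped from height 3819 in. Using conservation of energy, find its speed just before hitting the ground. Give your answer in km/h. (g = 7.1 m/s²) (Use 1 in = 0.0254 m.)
Convert to SI: h = 97.0026 m
mgh = ½mv² ⇒ v = √(2gh) = √(2·7.1·97.0026) = 37.1138 m/s = 133.6 km/h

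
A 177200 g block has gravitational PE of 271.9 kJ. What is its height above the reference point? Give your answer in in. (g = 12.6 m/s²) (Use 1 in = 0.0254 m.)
Convert to SI: m = 177.2 kg, PE = 271900 J
h = PE/(mg) = 271900/(177.2·12.6) = 121.78 m = 4794 in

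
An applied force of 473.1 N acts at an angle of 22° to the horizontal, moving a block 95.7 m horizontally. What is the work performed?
W = F·d·cosθ = (473.1)(95.7)cos(22°) = 41980 J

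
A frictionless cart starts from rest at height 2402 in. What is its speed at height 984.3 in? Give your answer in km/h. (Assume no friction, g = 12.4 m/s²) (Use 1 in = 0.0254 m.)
Convert to SI: h₁−h₂ = 36.0096 m
mgh₁ = mgh₂ + ½mv² ⇒ v = √(2g(h₁−h₂)) = √(2·12.4·36.0096) = 29.8837 m/s = 107.6 km/h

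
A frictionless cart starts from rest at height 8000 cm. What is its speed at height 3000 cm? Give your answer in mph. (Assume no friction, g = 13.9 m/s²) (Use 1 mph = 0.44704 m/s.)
Convert to SI: h₁−h₂ = 50.0 m
mgh₁ = mgh₂ + ½mv² ⇒ v = √(2g(h₁−h₂)) = √(2·13.9·50.0) = 37.2827 m/s = 83.4 mph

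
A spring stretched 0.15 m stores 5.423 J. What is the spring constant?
k = 2·PE/x² = 2·5.423/(0.15)² = 482.0 N/m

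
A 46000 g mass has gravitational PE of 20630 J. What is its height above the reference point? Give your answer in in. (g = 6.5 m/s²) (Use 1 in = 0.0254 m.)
Convert to SI: m = 46.0 kg, PE = 20630.0 J
h = PE/(mg) = 20630.0/(46.0·6.5) = 68.9967 m = 2716 in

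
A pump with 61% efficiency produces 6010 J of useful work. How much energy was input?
W_in = W_out/η = 6010/0.61 = 9852 J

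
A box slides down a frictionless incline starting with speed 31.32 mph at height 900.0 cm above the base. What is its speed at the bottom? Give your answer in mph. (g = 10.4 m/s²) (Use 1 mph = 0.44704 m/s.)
Convert to SI: v₀ = 14.0013 m/s, h = 9.0 m
½mv₀² + mgh = ½mv² ⇒ v = √(v₀² + 2gh) = √(14.0013² + 2·10.4·9.0) = 19.5764 m/s = 43.79 mph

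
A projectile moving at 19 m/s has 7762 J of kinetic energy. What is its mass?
m = 2·KE/v² = 2·7762/(19)² = 43.0 kg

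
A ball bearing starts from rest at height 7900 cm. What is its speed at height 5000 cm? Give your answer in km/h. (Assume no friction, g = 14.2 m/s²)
Convert to SI: h₁−h₂ = 29.0 m
mgh₁ = mgh₂ + ½mv² ⇒ v = √(2g(h₁−h₂)) = √(2·14.2·29.0) = 28.6984 m/s = 103.3 km/h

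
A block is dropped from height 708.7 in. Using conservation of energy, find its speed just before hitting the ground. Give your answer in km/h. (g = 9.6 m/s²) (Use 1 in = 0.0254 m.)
Convert to SI: h = 18.001 m
mgh = ½mv² ⇒ v = √(2gh) = √(2·9.6·18.001) = 18.5908 m/s = 66.93 km/h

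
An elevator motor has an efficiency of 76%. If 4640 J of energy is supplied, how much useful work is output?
W_out = η·W_in = 0.76·4640 = 3526.4 J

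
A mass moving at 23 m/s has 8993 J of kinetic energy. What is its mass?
m = 2·KE/v² = 2·8993/(23)² = 34.0 kg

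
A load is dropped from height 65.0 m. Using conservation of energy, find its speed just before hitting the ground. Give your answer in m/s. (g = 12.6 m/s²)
mgh = ½mv² ⇒ v = √(2gh) = √(2·12.6·65.0) = 40.47 m/s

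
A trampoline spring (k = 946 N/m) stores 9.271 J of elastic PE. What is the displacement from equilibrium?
x = √(2·PE/k) = √(2·9.271/946) = 0.14 m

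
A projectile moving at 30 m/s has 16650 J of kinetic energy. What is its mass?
m = 2·KE/v² = 2·16650/(30)² = 37.0 kg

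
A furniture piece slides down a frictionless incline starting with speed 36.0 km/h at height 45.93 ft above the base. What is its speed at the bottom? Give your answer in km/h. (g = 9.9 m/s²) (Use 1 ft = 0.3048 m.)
Convert to SI: v₀ = 10.0 m/s, h = 13.9995 m
½mv₀² + mgh = ½mv² ⇒ v = √(v₀² + 2gh) = √(10.0² + 2·9.9·13.9995) = 19.4214 m/s = 69.92 km/h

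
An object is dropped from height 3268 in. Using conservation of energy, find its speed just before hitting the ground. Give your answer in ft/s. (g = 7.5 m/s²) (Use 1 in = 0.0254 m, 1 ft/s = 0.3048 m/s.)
Convert to SI: h = 83.0072 m
mgh = ½mv² ⇒ v = √(2gh) = √(2·7.5·83.0072) = 35.2861 m/s = 115.8 ft/s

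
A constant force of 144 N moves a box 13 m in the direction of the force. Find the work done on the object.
W = F·d = (144)(13) = 1872 J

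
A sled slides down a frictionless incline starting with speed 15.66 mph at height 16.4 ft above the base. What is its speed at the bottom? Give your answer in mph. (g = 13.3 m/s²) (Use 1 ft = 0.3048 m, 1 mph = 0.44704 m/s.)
Convert to SI: v₀ = 7.00065 m/s, h = 4.99872 m
½mv₀² + mgh = ½mv² ⇒ v = √(v₀² + 2gh) = √(7.00065² + 2·13.3·4.99872) = 13.4898 m/s = 30.18 mph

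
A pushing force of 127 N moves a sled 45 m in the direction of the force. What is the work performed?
W = F·d = (127)(45) = 5715 J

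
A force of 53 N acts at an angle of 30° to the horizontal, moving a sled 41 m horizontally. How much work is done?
W = F·d·cosθ = (53)(41)cos(30°) = 1882 J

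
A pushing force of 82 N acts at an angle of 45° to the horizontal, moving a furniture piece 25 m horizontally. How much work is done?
W = F·d·cosθ = (82)(25)cos(45°) = 1450 J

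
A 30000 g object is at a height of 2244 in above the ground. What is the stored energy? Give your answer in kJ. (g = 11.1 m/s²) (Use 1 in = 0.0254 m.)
Convert to SI: m = 30.0 kg, h = 56.9976 m
PE = mgh = (30.0)(11.1)(56.9976) = 18980.2 J = 18.98 kJ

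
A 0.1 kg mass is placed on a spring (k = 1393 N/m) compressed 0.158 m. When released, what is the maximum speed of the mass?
½kx² = ½mv² ⇒ v = x√(k/m) = (0.158)√(1393/0.1) = 18.65 m/s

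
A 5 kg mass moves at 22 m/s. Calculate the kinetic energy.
KE = ½mv² = ½(5)(22)² = 1210.0 J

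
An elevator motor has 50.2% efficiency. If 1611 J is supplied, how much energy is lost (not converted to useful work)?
W_lost = W_in(1 − η) = 1611·(1 − 0.502) = 802.3 J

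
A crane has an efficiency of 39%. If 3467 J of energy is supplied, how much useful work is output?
W_out = η·W_in = 0.39·3467 = 1352.13 J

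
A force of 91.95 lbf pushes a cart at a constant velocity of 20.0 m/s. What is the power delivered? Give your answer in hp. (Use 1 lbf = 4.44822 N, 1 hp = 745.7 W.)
Convert to SI: F = 409.014 N, v = 20.0 m/s
P = Fv = (409.014)(20.0) = 8180.28 W = 10.97 hp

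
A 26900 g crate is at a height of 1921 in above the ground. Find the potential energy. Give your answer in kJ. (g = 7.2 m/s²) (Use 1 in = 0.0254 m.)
Convert to SI: m = 26.9 kg, h = 48.7934 m
PE = mgh = (26.9)(7.2)(48.7934) = 9450.31 J = 9.45 kJ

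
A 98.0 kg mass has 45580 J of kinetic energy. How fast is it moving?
v = √(2·KE/m) = √(2·45580/98.0) = 30.5 m/s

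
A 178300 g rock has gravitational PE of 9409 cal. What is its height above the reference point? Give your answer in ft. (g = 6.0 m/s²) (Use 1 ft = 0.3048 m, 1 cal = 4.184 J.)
Convert to SI: m = 178.3 kg, PE = 39367.3 J
h = PE/(mg) = 39367.3/(178.3·6.0) = 36.7987 m = 120.7 ft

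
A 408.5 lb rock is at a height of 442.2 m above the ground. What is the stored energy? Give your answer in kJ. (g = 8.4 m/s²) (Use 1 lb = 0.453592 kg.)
Convert to SI: m = 185.292 kg, h = 442.2 m
PE = mgh = (185.292)(8.4)(442.2) = 688265 J = 688.3 kJ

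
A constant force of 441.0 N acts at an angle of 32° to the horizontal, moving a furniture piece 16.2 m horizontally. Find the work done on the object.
W = F·d·cosθ = (441.0)(16.2)cos(32°) = 6059 J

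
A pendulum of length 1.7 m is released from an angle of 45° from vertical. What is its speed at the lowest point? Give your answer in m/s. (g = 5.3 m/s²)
h = L(1 − cosθ) = 1.7(1 − cos45°) = 0.497918 m
v = √(2gh) = √(2·5.3·0.497918) = 2.297 m/s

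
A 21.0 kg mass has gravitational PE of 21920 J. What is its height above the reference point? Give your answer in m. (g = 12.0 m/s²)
h = PE/(mg) = 21920.0/(21.0·12.0) = 86.98 m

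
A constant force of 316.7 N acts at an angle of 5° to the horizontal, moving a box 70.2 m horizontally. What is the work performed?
W = F·d·cosθ = (316.7)(70.2)cos(5°) = 22150 J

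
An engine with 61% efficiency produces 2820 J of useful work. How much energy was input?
W_in = W_out/η = 2820/0.61 = 4623 J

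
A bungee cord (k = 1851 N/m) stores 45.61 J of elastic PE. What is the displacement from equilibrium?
x = √(2·PE/k) = √(2·45.61/1851) = 0.222 m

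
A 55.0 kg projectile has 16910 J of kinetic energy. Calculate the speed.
v = √(2·KE/m) = √(2·16910/55.0) = 24.8 m/s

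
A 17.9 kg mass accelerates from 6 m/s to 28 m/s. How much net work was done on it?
W = ΔKE = ½m(v₂² − v₁²) = ½(17.9)(28² − 6²) = 6694.6 J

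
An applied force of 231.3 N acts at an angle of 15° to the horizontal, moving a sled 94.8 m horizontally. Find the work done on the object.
W = F·d·cosθ = (231.3)(94.8)cos(15°) = 21180 J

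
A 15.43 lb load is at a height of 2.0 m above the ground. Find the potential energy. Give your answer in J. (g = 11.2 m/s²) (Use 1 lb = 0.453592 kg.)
Convert to SI: m = 6.99892 kg, h = 2.0 m
PE = mgh = (6.99892)(11.2)(2.0) = 156.8 J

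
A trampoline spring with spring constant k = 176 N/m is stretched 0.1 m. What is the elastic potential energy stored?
PE = ½kx² = ½(176)(0.1)² = 0.88 J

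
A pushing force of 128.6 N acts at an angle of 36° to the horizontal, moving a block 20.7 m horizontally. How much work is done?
W = F·d·cosθ = (128.6)(20.7)cos(36°) = 2154 J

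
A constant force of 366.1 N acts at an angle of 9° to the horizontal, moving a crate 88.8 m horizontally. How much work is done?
W = F·d·cosθ = (366.1)(88.8)cos(9°) = 32110 J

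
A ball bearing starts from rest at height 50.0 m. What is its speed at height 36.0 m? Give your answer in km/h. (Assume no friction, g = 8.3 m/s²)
mgh₁ = mgh₂ + ½mv² ⇒ v = √(2g(h₁−h₂)) = √(2·8.3·14.0) = 15.2447 m/s = 54.88 km/h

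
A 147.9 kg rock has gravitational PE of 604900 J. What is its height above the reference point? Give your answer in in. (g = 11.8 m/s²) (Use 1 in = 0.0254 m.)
h = PE/(mg) = 604900/(147.9·11.8) = 346.604 m = 13650 in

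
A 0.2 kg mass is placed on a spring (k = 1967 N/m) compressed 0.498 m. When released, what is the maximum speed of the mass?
½kx² = ½mv² ⇒ v = x√(k/m) = (0.498)√(1967/0.2) = 49.39 m/s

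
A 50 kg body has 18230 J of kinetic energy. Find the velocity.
v = √(2·KE/m) = √(2·18230/50) = 27.0 m/s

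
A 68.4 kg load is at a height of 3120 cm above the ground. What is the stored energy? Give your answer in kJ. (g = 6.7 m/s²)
Convert to SI: m = 68.4 kg, h = 31.2 m
PE = mgh = (68.4)(6.7)(31.2) = 14298.3 J = 14.3 kJ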